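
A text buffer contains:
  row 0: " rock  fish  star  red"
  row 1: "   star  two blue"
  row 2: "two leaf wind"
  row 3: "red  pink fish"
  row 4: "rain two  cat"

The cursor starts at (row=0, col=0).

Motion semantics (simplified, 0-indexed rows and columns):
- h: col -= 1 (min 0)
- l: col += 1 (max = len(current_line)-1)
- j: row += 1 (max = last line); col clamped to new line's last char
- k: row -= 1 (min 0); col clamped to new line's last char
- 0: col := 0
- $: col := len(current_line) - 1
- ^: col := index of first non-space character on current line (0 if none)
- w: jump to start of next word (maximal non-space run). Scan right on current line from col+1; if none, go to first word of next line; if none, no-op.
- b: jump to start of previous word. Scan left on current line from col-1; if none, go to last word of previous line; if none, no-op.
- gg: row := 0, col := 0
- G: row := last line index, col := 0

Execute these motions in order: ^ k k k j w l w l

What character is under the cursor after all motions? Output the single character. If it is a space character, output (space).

After 1 (^): row=0 col=1 char='r'
After 2 (k): row=0 col=1 char='r'
After 3 (k): row=0 col=1 char='r'
After 4 (k): row=0 col=1 char='r'
After 5 (j): row=1 col=1 char='_'
After 6 (w): row=1 col=3 char='s'
After 7 (l): row=1 col=4 char='t'
After 8 (w): row=1 col=9 char='t'
After 9 (l): row=1 col=10 char='w'

Answer: w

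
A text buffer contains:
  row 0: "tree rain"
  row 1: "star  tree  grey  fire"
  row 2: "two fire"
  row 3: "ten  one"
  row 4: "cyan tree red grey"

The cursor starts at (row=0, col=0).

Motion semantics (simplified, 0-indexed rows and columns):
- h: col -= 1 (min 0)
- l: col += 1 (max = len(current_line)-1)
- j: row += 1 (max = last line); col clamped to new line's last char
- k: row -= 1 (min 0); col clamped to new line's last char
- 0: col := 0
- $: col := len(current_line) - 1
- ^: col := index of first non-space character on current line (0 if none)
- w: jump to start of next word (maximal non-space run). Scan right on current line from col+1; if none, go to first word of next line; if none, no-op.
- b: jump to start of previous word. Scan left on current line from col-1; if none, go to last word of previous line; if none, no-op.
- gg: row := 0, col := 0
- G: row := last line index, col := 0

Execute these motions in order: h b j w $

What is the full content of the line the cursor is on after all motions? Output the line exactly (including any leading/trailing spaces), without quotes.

Answer: star  tree  grey  fire

Derivation:
After 1 (h): row=0 col=0 char='t'
After 2 (b): row=0 col=0 char='t'
After 3 (j): row=1 col=0 char='s'
After 4 (w): row=1 col=6 char='t'
After 5 ($): row=1 col=21 char='e'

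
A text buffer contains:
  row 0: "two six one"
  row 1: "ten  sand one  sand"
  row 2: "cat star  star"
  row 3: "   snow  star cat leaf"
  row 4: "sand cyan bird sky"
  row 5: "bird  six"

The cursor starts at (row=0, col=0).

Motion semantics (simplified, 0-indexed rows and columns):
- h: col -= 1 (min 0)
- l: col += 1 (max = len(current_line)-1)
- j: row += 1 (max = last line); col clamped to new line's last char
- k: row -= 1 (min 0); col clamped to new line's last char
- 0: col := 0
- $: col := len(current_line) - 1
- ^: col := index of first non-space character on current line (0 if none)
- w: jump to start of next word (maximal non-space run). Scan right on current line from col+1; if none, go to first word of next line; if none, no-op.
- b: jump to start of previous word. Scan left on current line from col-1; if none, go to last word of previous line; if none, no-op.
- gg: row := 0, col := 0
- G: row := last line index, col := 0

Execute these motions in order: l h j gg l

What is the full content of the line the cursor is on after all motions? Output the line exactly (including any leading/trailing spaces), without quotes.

Answer: two six one

Derivation:
After 1 (l): row=0 col=1 char='w'
After 2 (h): row=0 col=0 char='t'
After 3 (j): row=1 col=0 char='t'
After 4 (gg): row=0 col=0 char='t'
After 5 (l): row=0 col=1 char='w'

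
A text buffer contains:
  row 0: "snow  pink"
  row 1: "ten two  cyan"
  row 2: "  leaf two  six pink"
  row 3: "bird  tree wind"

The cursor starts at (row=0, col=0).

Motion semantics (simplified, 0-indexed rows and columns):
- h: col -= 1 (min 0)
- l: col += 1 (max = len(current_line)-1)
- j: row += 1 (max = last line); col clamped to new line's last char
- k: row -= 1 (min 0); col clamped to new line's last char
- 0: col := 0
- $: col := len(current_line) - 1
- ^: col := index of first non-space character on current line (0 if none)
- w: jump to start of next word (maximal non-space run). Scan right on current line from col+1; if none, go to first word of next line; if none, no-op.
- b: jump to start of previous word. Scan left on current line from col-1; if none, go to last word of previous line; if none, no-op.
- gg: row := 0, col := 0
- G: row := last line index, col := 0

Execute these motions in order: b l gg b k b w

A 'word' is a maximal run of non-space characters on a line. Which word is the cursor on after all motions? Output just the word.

Answer: pink

Derivation:
After 1 (b): row=0 col=0 char='s'
After 2 (l): row=0 col=1 char='n'
After 3 (gg): row=0 col=0 char='s'
After 4 (b): row=0 col=0 char='s'
After 5 (k): row=0 col=0 char='s'
After 6 (b): row=0 col=0 char='s'
After 7 (w): row=0 col=6 char='p'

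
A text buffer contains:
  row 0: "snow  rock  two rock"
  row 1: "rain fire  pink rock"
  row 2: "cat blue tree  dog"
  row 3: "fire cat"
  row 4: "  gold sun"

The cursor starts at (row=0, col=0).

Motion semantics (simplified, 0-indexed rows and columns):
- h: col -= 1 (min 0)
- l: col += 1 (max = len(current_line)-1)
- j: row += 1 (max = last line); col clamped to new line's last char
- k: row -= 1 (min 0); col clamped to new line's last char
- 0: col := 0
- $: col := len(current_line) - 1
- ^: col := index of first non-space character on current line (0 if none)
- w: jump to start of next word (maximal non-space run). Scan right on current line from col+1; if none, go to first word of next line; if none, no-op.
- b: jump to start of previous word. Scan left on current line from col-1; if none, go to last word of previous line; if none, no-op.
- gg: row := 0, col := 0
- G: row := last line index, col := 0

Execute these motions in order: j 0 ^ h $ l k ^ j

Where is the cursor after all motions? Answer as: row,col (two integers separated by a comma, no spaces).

After 1 (j): row=1 col=0 char='r'
After 2 (0): row=1 col=0 char='r'
After 3 (^): row=1 col=0 char='r'
After 4 (h): row=1 col=0 char='r'
After 5 ($): row=1 col=19 char='k'
After 6 (l): row=1 col=19 char='k'
After 7 (k): row=0 col=19 char='k'
After 8 (^): row=0 col=0 char='s'
After 9 (j): row=1 col=0 char='r'

Answer: 1,0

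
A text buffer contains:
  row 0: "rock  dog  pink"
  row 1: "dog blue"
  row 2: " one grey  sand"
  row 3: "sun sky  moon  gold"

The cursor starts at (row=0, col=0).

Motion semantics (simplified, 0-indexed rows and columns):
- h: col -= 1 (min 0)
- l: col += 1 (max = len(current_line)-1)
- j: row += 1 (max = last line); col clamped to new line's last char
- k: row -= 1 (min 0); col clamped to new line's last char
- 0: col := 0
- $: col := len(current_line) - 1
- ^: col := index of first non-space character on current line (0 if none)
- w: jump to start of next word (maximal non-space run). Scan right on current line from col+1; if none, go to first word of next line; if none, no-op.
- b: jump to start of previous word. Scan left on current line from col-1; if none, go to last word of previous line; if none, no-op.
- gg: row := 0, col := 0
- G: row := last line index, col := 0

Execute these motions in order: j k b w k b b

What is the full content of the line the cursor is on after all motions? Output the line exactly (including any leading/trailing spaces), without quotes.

After 1 (j): row=1 col=0 char='d'
After 2 (k): row=0 col=0 char='r'
After 3 (b): row=0 col=0 char='r'
After 4 (w): row=0 col=6 char='d'
After 5 (k): row=0 col=6 char='d'
After 6 (b): row=0 col=0 char='r'
After 7 (b): row=0 col=0 char='r'

Answer: rock  dog  pink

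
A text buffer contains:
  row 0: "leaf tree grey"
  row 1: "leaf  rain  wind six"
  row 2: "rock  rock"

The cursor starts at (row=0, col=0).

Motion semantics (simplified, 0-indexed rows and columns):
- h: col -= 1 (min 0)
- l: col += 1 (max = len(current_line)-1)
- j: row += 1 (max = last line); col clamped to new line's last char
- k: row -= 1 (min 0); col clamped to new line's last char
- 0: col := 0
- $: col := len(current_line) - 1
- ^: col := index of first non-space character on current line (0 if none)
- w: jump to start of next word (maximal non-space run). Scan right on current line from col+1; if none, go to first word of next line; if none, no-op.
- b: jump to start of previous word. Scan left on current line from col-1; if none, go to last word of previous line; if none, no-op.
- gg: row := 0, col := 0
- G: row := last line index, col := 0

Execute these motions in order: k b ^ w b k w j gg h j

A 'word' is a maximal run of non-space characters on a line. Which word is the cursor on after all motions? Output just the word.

After 1 (k): row=0 col=0 char='l'
After 2 (b): row=0 col=0 char='l'
After 3 (^): row=0 col=0 char='l'
After 4 (w): row=0 col=5 char='t'
After 5 (b): row=0 col=0 char='l'
After 6 (k): row=0 col=0 char='l'
After 7 (w): row=0 col=5 char='t'
After 8 (j): row=1 col=5 char='_'
After 9 (gg): row=0 col=0 char='l'
After 10 (h): row=0 col=0 char='l'
After 11 (j): row=1 col=0 char='l'

Answer: leaf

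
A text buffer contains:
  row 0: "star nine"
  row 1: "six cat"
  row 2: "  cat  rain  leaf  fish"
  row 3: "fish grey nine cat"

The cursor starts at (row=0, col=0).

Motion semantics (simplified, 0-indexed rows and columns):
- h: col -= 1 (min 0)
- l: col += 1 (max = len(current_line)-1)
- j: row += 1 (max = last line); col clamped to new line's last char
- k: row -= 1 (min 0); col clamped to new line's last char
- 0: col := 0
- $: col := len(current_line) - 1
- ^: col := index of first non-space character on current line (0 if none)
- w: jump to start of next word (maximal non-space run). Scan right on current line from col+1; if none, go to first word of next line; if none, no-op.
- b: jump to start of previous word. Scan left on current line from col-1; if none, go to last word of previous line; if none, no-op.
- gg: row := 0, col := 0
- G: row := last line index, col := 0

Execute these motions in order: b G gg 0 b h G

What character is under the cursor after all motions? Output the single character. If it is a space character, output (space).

After 1 (b): row=0 col=0 char='s'
After 2 (G): row=3 col=0 char='f'
After 3 (gg): row=0 col=0 char='s'
After 4 (0): row=0 col=0 char='s'
After 5 (b): row=0 col=0 char='s'
After 6 (h): row=0 col=0 char='s'
After 7 (G): row=3 col=0 char='f'

Answer: f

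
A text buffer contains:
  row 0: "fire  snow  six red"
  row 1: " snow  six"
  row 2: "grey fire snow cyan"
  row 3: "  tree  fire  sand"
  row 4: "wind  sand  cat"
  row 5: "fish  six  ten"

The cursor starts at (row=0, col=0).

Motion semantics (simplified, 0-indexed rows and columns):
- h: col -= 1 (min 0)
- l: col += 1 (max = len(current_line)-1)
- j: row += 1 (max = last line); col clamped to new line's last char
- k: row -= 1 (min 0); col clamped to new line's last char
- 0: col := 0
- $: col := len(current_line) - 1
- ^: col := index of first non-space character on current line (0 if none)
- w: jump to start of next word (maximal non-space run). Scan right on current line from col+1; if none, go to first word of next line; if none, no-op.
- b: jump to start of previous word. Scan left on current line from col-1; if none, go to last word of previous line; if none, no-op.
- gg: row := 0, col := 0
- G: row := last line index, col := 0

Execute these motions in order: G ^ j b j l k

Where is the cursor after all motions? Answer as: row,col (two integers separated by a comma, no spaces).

Answer: 4,13

Derivation:
After 1 (G): row=5 col=0 char='f'
After 2 (^): row=5 col=0 char='f'
After 3 (j): row=5 col=0 char='f'
After 4 (b): row=4 col=12 char='c'
After 5 (j): row=5 col=12 char='e'
After 6 (l): row=5 col=13 char='n'
After 7 (k): row=4 col=13 char='a'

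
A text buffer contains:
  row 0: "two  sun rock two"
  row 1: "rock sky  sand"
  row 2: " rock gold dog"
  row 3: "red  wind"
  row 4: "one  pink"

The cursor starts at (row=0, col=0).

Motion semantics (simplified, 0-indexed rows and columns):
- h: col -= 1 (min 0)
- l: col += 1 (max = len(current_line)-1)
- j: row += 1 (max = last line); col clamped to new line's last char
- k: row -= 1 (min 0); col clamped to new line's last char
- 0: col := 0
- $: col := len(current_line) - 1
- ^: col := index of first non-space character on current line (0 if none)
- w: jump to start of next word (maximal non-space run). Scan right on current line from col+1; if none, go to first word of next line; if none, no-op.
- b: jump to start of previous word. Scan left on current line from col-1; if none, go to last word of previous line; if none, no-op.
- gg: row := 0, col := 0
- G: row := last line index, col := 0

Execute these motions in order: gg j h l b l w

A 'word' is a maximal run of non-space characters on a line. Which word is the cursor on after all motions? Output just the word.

After 1 (gg): row=0 col=0 char='t'
After 2 (j): row=1 col=0 char='r'
After 3 (h): row=1 col=0 char='r'
After 4 (l): row=1 col=1 char='o'
After 5 (b): row=1 col=0 char='r'
After 6 (l): row=1 col=1 char='o'
After 7 (w): row=1 col=5 char='s'

Answer: sky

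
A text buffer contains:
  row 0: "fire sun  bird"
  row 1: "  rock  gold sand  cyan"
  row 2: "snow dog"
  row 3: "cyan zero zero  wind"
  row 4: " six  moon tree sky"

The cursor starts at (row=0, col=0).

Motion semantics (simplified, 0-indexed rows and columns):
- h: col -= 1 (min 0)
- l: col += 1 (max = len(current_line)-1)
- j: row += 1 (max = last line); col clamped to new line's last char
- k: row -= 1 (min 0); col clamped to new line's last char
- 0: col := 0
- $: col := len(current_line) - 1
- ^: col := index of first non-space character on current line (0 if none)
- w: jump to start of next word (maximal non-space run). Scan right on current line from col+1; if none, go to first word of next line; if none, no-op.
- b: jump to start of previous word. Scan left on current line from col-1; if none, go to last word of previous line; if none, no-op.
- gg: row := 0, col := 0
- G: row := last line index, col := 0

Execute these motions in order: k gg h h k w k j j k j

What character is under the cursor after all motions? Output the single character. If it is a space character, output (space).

Answer: d

Derivation:
After 1 (k): row=0 col=0 char='f'
After 2 (gg): row=0 col=0 char='f'
After 3 (h): row=0 col=0 char='f'
After 4 (h): row=0 col=0 char='f'
After 5 (k): row=0 col=0 char='f'
After 6 (w): row=0 col=5 char='s'
After 7 (k): row=0 col=5 char='s'
After 8 (j): row=1 col=5 char='k'
After 9 (j): row=2 col=5 char='d'
After 10 (k): row=1 col=5 char='k'
After 11 (j): row=2 col=5 char='d'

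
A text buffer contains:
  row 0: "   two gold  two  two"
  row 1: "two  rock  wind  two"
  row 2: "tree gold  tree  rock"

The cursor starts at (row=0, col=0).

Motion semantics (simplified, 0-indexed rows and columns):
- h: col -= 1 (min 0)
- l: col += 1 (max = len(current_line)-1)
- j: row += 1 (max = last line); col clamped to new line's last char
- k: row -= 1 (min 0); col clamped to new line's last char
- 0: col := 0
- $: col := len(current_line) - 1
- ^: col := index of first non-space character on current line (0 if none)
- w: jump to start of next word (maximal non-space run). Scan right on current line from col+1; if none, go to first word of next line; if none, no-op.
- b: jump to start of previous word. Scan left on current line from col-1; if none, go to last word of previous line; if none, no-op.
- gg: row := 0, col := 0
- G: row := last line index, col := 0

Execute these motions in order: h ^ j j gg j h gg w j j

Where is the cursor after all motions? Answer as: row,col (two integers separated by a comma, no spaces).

Answer: 2,3

Derivation:
After 1 (h): row=0 col=0 char='_'
After 2 (^): row=0 col=3 char='t'
After 3 (j): row=1 col=3 char='_'
After 4 (j): row=2 col=3 char='e'
After 5 (gg): row=0 col=0 char='_'
After 6 (j): row=1 col=0 char='t'
After 7 (h): row=1 col=0 char='t'
After 8 (gg): row=0 col=0 char='_'
After 9 (w): row=0 col=3 char='t'
After 10 (j): row=1 col=3 char='_'
After 11 (j): row=2 col=3 char='e'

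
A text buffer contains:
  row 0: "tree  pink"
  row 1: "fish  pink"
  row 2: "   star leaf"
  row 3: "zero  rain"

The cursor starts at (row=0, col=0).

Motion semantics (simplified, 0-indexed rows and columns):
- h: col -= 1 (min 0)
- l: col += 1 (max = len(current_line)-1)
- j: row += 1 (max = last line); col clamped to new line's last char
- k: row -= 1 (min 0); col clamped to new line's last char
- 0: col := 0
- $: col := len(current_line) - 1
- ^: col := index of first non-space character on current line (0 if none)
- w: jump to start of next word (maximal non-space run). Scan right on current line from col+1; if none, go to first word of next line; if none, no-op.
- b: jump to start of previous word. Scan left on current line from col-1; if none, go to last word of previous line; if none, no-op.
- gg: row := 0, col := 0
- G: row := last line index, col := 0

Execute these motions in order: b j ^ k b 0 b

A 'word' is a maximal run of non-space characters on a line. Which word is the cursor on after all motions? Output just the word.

Answer: tree

Derivation:
After 1 (b): row=0 col=0 char='t'
After 2 (j): row=1 col=0 char='f'
After 3 (^): row=1 col=0 char='f'
After 4 (k): row=0 col=0 char='t'
After 5 (b): row=0 col=0 char='t'
After 6 (0): row=0 col=0 char='t'
After 7 (b): row=0 col=0 char='t'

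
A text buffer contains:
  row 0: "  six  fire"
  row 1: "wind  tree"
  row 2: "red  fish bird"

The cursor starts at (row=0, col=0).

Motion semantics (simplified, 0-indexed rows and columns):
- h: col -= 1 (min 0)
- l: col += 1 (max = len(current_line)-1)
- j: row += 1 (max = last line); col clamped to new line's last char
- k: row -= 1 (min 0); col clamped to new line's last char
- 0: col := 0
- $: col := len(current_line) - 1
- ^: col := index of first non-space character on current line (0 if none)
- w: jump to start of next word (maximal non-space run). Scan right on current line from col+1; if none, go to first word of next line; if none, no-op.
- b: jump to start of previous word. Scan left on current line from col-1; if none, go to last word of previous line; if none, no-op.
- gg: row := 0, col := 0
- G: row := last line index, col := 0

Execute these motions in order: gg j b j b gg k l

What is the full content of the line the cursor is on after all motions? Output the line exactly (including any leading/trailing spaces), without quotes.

After 1 (gg): row=0 col=0 char='_'
After 2 (j): row=1 col=0 char='w'
After 3 (b): row=0 col=7 char='f'
After 4 (j): row=1 col=7 char='r'
After 5 (b): row=1 col=6 char='t'
After 6 (gg): row=0 col=0 char='_'
After 7 (k): row=0 col=0 char='_'
After 8 (l): row=0 col=1 char='_'

Answer:   six  fire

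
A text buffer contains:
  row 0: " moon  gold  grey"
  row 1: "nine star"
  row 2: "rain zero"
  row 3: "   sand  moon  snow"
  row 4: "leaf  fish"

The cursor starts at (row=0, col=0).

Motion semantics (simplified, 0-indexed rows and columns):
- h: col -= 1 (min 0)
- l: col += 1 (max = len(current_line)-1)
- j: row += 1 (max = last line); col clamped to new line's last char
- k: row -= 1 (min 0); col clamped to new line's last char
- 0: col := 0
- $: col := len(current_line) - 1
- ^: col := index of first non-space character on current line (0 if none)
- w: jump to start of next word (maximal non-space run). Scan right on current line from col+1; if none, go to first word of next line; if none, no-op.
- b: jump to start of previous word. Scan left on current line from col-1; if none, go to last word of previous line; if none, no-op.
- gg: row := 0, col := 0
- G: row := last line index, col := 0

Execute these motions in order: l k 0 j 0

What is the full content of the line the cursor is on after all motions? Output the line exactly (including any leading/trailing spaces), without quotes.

After 1 (l): row=0 col=1 char='m'
After 2 (k): row=0 col=1 char='m'
After 3 (0): row=0 col=0 char='_'
After 4 (j): row=1 col=0 char='n'
After 5 (0): row=1 col=0 char='n'

Answer: nine star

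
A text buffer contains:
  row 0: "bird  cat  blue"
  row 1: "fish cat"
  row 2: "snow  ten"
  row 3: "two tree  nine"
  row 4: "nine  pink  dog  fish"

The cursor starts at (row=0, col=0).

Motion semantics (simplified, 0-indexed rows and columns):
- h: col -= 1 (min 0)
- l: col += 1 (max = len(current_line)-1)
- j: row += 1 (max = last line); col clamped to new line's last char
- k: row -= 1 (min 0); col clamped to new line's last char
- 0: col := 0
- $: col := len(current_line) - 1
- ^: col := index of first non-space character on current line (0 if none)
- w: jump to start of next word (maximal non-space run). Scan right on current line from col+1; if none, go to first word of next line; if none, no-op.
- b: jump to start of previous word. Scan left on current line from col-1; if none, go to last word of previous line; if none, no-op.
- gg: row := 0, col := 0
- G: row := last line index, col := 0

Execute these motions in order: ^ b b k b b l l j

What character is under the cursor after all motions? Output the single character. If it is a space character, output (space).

Answer: s

Derivation:
After 1 (^): row=0 col=0 char='b'
After 2 (b): row=0 col=0 char='b'
After 3 (b): row=0 col=0 char='b'
After 4 (k): row=0 col=0 char='b'
After 5 (b): row=0 col=0 char='b'
After 6 (b): row=0 col=0 char='b'
After 7 (l): row=0 col=1 char='i'
After 8 (l): row=0 col=2 char='r'
After 9 (j): row=1 col=2 char='s'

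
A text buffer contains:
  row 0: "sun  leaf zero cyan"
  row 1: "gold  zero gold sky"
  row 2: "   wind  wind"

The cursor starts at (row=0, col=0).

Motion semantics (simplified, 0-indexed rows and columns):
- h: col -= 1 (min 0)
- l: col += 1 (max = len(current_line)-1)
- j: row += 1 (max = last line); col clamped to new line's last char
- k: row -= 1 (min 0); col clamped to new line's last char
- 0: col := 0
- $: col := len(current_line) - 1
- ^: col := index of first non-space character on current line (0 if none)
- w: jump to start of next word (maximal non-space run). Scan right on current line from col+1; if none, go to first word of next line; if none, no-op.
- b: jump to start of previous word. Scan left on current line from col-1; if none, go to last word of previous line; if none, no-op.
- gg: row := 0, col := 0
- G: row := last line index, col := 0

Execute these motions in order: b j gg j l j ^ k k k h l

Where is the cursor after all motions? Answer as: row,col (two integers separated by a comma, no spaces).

Answer: 0,3

Derivation:
After 1 (b): row=0 col=0 char='s'
After 2 (j): row=1 col=0 char='g'
After 3 (gg): row=0 col=0 char='s'
After 4 (j): row=1 col=0 char='g'
After 5 (l): row=1 col=1 char='o'
After 6 (j): row=2 col=1 char='_'
After 7 (^): row=2 col=3 char='w'
After 8 (k): row=1 col=3 char='d'
After 9 (k): row=0 col=3 char='_'
After 10 (k): row=0 col=3 char='_'
After 11 (h): row=0 col=2 char='n'
After 12 (l): row=0 col=3 char='_'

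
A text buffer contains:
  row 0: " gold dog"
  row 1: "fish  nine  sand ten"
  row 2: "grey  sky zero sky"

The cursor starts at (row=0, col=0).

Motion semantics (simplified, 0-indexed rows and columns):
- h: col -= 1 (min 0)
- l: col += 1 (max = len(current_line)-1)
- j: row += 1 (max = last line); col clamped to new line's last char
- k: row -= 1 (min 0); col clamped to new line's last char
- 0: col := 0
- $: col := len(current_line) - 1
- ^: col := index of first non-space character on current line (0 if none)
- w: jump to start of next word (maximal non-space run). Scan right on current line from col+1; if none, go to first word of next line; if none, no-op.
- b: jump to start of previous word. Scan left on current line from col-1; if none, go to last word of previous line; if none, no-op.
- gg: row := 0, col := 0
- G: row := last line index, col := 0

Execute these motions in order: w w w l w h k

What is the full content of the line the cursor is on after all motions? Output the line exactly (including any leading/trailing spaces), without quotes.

After 1 (w): row=0 col=1 char='g'
After 2 (w): row=0 col=6 char='d'
After 3 (w): row=1 col=0 char='f'
After 4 (l): row=1 col=1 char='i'
After 5 (w): row=1 col=6 char='n'
After 6 (h): row=1 col=5 char='_'
After 7 (k): row=0 col=5 char='_'

Answer:  gold dog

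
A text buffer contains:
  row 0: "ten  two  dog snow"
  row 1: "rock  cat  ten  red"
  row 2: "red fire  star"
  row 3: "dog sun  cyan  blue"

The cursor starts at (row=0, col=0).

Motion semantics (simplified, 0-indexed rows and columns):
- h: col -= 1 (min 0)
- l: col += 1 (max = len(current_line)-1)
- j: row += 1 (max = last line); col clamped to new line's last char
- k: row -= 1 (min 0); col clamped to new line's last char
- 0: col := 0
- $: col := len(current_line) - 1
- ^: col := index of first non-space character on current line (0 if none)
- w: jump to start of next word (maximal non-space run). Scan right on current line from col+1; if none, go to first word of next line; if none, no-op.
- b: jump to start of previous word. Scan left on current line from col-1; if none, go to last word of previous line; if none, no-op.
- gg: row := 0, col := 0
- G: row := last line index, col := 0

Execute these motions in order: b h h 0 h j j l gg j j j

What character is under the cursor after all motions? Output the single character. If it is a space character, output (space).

After 1 (b): row=0 col=0 char='t'
After 2 (h): row=0 col=0 char='t'
After 3 (h): row=0 col=0 char='t'
After 4 (0): row=0 col=0 char='t'
After 5 (h): row=0 col=0 char='t'
After 6 (j): row=1 col=0 char='r'
After 7 (j): row=2 col=0 char='r'
After 8 (l): row=2 col=1 char='e'
After 9 (gg): row=0 col=0 char='t'
After 10 (j): row=1 col=0 char='r'
After 11 (j): row=2 col=0 char='r'
After 12 (j): row=3 col=0 char='d'

Answer: d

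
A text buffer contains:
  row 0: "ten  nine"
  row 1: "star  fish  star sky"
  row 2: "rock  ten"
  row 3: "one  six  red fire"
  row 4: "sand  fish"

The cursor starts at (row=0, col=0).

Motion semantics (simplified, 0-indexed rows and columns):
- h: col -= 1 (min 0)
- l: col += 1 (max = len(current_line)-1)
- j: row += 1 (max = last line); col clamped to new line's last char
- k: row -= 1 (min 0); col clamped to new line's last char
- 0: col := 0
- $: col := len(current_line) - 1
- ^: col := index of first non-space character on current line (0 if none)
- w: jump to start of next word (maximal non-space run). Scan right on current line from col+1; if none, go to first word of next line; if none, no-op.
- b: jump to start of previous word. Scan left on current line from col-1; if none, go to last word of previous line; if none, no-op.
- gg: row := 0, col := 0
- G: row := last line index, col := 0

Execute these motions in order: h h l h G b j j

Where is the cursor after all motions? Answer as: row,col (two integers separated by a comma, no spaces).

After 1 (h): row=0 col=0 char='t'
After 2 (h): row=0 col=0 char='t'
After 3 (l): row=0 col=1 char='e'
After 4 (h): row=0 col=0 char='t'
After 5 (G): row=4 col=0 char='s'
After 6 (b): row=3 col=14 char='f'
After 7 (j): row=4 col=9 char='h'
After 8 (j): row=4 col=9 char='h'

Answer: 4,9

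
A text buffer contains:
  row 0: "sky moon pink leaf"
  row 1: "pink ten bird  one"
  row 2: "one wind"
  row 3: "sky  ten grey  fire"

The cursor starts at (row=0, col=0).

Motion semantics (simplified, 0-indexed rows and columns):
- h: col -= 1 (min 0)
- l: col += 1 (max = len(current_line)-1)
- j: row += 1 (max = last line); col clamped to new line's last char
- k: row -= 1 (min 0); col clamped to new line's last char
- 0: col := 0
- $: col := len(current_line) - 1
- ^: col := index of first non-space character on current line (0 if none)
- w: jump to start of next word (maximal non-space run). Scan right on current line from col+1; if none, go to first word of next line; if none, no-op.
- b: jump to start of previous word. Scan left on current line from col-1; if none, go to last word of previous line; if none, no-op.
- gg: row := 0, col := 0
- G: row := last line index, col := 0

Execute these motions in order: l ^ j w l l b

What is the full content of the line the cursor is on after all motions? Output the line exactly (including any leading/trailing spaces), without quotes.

After 1 (l): row=0 col=1 char='k'
After 2 (^): row=0 col=0 char='s'
After 3 (j): row=1 col=0 char='p'
After 4 (w): row=1 col=5 char='t'
After 5 (l): row=1 col=6 char='e'
After 6 (l): row=1 col=7 char='n'
After 7 (b): row=1 col=5 char='t'

Answer: pink ten bird  one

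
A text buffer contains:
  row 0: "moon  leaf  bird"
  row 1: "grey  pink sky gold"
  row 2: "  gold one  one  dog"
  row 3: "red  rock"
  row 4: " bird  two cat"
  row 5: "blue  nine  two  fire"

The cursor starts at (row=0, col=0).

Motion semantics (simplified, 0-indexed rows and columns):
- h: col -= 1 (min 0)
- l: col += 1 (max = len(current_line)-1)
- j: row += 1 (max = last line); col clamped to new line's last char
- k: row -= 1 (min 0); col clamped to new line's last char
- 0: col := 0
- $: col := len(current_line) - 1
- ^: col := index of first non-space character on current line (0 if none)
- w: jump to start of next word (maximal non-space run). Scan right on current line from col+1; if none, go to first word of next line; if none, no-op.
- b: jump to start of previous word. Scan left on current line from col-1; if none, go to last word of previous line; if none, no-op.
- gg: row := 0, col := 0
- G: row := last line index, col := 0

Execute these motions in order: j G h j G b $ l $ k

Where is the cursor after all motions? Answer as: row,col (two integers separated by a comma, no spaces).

Answer: 3,8

Derivation:
After 1 (j): row=1 col=0 char='g'
After 2 (G): row=5 col=0 char='b'
After 3 (h): row=5 col=0 char='b'
After 4 (j): row=5 col=0 char='b'
After 5 (G): row=5 col=0 char='b'
After 6 (b): row=4 col=11 char='c'
After 7 ($): row=4 col=13 char='t'
After 8 (l): row=4 col=13 char='t'
After 9 ($): row=4 col=13 char='t'
After 10 (k): row=3 col=8 char='k'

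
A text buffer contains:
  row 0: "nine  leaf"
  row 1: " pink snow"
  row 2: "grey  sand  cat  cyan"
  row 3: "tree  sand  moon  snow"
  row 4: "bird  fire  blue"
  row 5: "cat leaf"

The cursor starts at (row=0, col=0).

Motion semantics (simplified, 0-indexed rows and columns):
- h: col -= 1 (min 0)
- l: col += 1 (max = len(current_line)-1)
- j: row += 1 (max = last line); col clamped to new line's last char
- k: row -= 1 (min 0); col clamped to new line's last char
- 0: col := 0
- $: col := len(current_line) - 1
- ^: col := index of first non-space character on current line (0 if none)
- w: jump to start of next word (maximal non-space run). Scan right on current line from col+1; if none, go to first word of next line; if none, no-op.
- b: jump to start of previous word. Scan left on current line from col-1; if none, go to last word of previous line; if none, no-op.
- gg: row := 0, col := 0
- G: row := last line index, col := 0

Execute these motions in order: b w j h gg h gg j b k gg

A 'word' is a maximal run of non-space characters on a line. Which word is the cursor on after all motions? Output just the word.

After 1 (b): row=0 col=0 char='n'
After 2 (w): row=0 col=6 char='l'
After 3 (j): row=1 col=6 char='s'
After 4 (h): row=1 col=5 char='_'
After 5 (gg): row=0 col=0 char='n'
After 6 (h): row=0 col=0 char='n'
After 7 (gg): row=0 col=0 char='n'
After 8 (j): row=1 col=0 char='_'
After 9 (b): row=0 col=6 char='l'
After 10 (k): row=0 col=6 char='l'
After 11 (gg): row=0 col=0 char='n'

Answer: nine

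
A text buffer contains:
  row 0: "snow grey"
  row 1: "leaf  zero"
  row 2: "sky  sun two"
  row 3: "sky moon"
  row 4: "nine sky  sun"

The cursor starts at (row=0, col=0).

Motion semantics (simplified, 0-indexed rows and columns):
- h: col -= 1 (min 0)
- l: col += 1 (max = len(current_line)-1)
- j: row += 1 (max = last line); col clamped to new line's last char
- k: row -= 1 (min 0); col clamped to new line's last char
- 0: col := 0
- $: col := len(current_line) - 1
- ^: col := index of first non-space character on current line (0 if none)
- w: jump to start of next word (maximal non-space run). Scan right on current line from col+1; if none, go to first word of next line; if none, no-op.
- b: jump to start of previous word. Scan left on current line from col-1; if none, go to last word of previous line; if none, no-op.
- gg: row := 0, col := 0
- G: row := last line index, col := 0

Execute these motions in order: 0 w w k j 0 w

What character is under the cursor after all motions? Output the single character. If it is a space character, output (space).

After 1 (0): row=0 col=0 char='s'
After 2 (w): row=0 col=5 char='g'
After 3 (w): row=1 col=0 char='l'
After 4 (k): row=0 col=0 char='s'
After 5 (j): row=1 col=0 char='l'
After 6 (0): row=1 col=0 char='l'
After 7 (w): row=1 col=6 char='z'

Answer: z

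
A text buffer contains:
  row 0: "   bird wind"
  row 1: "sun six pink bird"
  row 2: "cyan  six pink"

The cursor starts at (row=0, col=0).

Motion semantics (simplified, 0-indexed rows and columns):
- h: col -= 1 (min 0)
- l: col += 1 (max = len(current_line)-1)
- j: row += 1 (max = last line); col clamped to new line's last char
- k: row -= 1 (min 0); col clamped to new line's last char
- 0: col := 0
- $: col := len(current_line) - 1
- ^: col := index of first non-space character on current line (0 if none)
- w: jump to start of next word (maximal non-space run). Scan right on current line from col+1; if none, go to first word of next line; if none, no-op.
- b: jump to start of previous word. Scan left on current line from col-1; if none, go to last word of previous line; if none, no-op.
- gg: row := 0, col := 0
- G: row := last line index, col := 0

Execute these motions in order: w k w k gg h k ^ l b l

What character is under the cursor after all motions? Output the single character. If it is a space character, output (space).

Answer: i

Derivation:
After 1 (w): row=0 col=3 char='b'
After 2 (k): row=0 col=3 char='b'
After 3 (w): row=0 col=8 char='w'
After 4 (k): row=0 col=8 char='w'
After 5 (gg): row=0 col=0 char='_'
After 6 (h): row=0 col=0 char='_'
After 7 (k): row=0 col=0 char='_'
After 8 (^): row=0 col=3 char='b'
After 9 (l): row=0 col=4 char='i'
After 10 (b): row=0 col=3 char='b'
After 11 (l): row=0 col=4 char='i'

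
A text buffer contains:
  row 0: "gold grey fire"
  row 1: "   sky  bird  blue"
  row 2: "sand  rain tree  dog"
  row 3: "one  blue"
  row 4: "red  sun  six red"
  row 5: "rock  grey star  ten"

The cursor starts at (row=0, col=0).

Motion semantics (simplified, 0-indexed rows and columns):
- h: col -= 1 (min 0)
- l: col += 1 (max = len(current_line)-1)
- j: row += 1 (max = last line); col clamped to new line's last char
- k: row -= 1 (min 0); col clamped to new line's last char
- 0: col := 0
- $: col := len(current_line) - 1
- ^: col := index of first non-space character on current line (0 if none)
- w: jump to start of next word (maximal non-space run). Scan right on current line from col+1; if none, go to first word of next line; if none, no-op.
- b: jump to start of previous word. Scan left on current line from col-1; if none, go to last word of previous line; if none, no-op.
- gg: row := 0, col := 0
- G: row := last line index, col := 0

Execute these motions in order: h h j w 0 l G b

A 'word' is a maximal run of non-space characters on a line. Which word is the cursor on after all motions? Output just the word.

After 1 (h): row=0 col=0 char='g'
After 2 (h): row=0 col=0 char='g'
After 3 (j): row=1 col=0 char='_'
After 4 (w): row=1 col=3 char='s'
After 5 (0): row=1 col=0 char='_'
After 6 (l): row=1 col=1 char='_'
After 7 (G): row=5 col=0 char='r'
After 8 (b): row=4 col=14 char='r'

Answer: red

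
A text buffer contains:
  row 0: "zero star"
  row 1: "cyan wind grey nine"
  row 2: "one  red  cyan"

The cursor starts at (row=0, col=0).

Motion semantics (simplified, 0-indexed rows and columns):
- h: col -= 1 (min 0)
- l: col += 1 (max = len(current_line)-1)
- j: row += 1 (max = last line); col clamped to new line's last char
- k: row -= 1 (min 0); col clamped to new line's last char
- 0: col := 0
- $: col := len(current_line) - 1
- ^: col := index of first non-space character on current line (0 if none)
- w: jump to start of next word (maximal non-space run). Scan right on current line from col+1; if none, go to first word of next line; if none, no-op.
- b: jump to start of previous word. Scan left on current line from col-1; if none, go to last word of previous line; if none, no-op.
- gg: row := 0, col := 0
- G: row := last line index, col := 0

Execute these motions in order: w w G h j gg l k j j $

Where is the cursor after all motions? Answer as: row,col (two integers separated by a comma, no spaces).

Answer: 2,13

Derivation:
After 1 (w): row=0 col=5 char='s'
After 2 (w): row=1 col=0 char='c'
After 3 (G): row=2 col=0 char='o'
After 4 (h): row=2 col=0 char='o'
After 5 (j): row=2 col=0 char='o'
After 6 (gg): row=0 col=0 char='z'
After 7 (l): row=0 col=1 char='e'
After 8 (k): row=0 col=1 char='e'
After 9 (j): row=1 col=1 char='y'
After 10 (j): row=2 col=1 char='n'
After 11 ($): row=2 col=13 char='n'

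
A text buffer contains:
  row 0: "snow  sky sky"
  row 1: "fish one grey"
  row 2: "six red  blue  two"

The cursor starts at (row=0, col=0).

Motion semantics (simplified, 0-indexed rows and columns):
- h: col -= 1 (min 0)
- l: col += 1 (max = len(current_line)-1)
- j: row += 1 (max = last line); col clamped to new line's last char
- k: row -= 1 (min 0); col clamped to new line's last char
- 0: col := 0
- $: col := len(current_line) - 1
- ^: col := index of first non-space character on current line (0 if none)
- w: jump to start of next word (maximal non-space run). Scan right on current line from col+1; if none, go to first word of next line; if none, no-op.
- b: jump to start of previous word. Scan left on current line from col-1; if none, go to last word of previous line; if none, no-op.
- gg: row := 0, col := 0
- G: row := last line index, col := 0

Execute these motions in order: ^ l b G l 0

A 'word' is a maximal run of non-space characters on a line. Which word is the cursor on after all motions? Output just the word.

After 1 (^): row=0 col=0 char='s'
After 2 (l): row=0 col=1 char='n'
After 3 (b): row=0 col=0 char='s'
After 4 (G): row=2 col=0 char='s'
After 5 (l): row=2 col=1 char='i'
After 6 (0): row=2 col=0 char='s'

Answer: six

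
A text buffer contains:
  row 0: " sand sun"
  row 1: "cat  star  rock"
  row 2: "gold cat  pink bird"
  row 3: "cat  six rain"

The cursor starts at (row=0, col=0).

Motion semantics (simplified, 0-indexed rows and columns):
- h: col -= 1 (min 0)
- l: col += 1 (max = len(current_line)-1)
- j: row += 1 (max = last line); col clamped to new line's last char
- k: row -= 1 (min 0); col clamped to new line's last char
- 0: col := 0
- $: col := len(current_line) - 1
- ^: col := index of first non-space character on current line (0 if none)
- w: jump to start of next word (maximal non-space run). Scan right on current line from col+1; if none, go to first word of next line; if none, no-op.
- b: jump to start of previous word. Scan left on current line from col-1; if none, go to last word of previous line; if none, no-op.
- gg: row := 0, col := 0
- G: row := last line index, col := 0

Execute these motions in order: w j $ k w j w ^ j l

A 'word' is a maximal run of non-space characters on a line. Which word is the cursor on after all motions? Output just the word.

Answer: cat

Derivation:
After 1 (w): row=0 col=1 char='s'
After 2 (j): row=1 col=1 char='a'
After 3 ($): row=1 col=14 char='k'
After 4 (k): row=0 col=8 char='n'
After 5 (w): row=1 col=0 char='c'
After 6 (j): row=2 col=0 char='g'
After 7 (w): row=2 col=5 char='c'
After 8 (^): row=2 col=0 char='g'
After 9 (j): row=3 col=0 char='c'
After 10 (l): row=3 col=1 char='a'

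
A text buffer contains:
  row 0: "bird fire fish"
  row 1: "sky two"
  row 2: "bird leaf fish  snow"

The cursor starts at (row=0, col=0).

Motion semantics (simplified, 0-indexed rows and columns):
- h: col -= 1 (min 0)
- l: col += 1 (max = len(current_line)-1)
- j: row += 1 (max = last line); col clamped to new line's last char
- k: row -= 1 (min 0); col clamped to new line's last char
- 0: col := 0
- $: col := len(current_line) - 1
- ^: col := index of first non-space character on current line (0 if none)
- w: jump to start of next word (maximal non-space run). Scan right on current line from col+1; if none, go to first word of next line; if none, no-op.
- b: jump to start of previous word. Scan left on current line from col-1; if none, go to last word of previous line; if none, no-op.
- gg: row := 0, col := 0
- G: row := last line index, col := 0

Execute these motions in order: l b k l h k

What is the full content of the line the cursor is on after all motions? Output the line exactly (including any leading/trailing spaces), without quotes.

Answer: bird fire fish

Derivation:
After 1 (l): row=0 col=1 char='i'
After 2 (b): row=0 col=0 char='b'
After 3 (k): row=0 col=0 char='b'
After 4 (l): row=0 col=1 char='i'
After 5 (h): row=0 col=0 char='b'
After 6 (k): row=0 col=0 char='b'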